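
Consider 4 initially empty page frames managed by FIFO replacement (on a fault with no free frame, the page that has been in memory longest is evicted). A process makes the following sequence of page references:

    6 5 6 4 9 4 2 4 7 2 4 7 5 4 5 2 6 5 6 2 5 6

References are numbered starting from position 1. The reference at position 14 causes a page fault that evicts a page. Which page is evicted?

9

pos 1: 6 → miss, frames [6]
pos 2: 5 → miss, frames [6, 5]
pos 3: 6 → hit
pos 4: 4 → miss, frames [6, 5, 4]
pos 5: 9 → miss, frames [6, 5, 4, 9]
pos 6: 4 → hit
pos 7: 2 → miss, evict 6, frames [5, 4, 9, 2]
pos 8: 4 → hit
pos 9: 7 → miss, evict 5, frames [4, 9, 2, 7]
pos 10: 2 → hit
pos 11: 4 → hit
pos 12: 7 → hit
pos 13: 5 → miss, evict 4, frames [9, 2, 7, 5]
pos 14: 4 → miss, evict 9, frames [2, 7, 5, 4]
At position 14, page 9 is evicted.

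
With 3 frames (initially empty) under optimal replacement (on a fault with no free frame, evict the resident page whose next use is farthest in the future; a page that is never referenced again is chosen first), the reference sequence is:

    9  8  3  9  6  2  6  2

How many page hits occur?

3

9 → fault, frames (9)
8 → fault, frames (9 8)
3 → fault, frames (9 8 3)
9 → hit
6 → fault, evict 3, frames (9 8 6)
2 → fault, evict 8, frames (9 6 2)
6 → hit
2 → hit
Hits: 3.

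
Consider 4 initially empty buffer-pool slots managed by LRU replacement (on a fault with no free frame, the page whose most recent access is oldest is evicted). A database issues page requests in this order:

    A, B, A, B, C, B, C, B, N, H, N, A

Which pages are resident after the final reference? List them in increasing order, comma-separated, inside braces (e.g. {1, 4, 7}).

{A, B, H, N}

A: fault, frames [A]
B: fault, frames [A, B]
A: hit
B: hit
C: fault, frames [A, B, C]
B: hit
C: hit
B: hit
N: fault, frames [A, C, B, N]
H: fault, evict A, frames [C, B, N, H]
N: hit
A: fault, evict C, frames [B, H, N, A]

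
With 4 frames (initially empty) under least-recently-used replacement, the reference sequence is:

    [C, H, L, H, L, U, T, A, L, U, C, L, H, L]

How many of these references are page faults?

8

C -> fault, frames (C)
H -> fault, frames (C H)
L -> fault, frames (C H L)
H -> hit
L -> hit
U -> fault, frames (C H L U)
T -> fault, evict C, frames (H L U T)
A -> fault, evict H, frames (L U T A)
L -> hit
U -> hit
C -> fault, evict T, frames (A L U C)
L -> hit
H -> fault, evict A, frames (U C L H)
L -> hit
Page faults: 8.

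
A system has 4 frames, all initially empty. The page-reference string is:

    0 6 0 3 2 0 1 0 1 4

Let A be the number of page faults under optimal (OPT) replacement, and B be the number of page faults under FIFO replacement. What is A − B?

-1

Under OPT: F F . F F . F . . F → 6 faults.
Under FIFO: F F . F F . F F . F → 7 faults.
A − B = 6 − 7 = -1.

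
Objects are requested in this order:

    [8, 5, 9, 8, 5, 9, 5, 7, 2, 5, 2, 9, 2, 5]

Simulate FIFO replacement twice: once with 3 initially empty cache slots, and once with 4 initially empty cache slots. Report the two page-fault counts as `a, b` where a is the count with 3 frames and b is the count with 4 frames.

7, 5

3 frames: F F F . . . . F F F . F . . → 7 faults.
4 frames: F F F . . . . F F . . . . . → 5 faults.
5 < 7: adding a frame reduced faults, as is typical.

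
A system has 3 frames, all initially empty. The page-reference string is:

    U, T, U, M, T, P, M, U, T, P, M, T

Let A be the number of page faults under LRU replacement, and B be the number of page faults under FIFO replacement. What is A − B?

Under LRU: F F . F . F . F F F F . → 8 faults.
Under FIFO: F F . F . F . F F . F . → 7 faults.
A − B = 8 − 7 = 1.

1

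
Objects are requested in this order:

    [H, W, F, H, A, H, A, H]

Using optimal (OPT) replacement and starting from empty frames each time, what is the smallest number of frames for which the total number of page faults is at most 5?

f=1: 8 faults
f=2: 4 faults
f=3: 4 faults
f=4: 4 faults
Smallest f with faults ≤ 5 is 2.

2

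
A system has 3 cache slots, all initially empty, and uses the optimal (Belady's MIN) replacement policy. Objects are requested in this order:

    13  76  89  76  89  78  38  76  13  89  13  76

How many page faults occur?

13: fault, frames [13]
76: fault, frames [13, 76]
89: fault, frames [13, 76, 89]
76: hit
89: hit
78: fault, evict 89, frames [13, 76, 78]
38: fault, evict 78, frames [13, 76, 38]
76: hit
13: hit
89: fault, evict 38, frames [13, 76, 89]
13: hit
76: hit
Page faults: 6.

6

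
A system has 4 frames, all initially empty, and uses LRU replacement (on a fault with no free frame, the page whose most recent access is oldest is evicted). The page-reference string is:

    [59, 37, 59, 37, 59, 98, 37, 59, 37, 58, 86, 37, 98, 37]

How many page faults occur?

59: fault, frames (59)
37: fault, frames (59 37)
59: hit
37: hit
59: hit
98: fault, frames (37 59 98)
37: hit
59: hit
37: hit
58: fault, frames (98 59 37 58)
86: fault, evict 98, frames (59 37 58 86)
37: hit
98: fault, evict 59, frames (58 86 37 98)
37: hit
Page faults: 6.

6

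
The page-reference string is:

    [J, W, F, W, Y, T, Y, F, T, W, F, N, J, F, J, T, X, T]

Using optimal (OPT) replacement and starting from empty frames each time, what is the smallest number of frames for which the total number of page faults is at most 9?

3

f=1: 18 faults
f=2: 11 faults
f=3: 9 faults
f=4: 8 faults
f=5: 7 faults
f=6: 7 faults
f=7: 7 faults
Smallest f with faults ≤ 9 is 3.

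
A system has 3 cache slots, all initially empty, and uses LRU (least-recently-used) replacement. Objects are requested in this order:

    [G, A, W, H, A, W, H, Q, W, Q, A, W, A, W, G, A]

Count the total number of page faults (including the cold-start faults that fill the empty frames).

7

G -> miss, frames {G}
A -> miss, frames {G,A}
W -> miss, frames {G,A,W}
H -> miss, evict G, frames {A,W,H}
A -> hit
W -> hit
H -> hit
Q -> miss, evict A, frames {W,H,Q}
W -> hit
Q -> hit
A -> miss, evict H, frames {W,Q,A}
W -> hit
A -> hit
W -> hit
G -> miss, evict Q, frames {A,W,G}
A -> hit
Page faults: 7.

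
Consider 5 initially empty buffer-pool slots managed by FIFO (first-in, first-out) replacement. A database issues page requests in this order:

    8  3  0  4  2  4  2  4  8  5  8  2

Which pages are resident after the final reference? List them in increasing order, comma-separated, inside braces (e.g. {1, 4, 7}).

{0, 2, 4, 5, 8}

8: miss, frames [8]
3: miss, frames [8, 3]
0: miss, frames [8, 3, 0]
4: miss, frames [8, 3, 0, 4]
2: miss, frames [8, 3, 0, 4, 2]
4: hit
2: hit
4: hit
8: hit
5: miss, evict 8, frames [3, 0, 4, 2, 5]
8: miss, evict 3, frames [0, 4, 2, 5, 8]
2: hit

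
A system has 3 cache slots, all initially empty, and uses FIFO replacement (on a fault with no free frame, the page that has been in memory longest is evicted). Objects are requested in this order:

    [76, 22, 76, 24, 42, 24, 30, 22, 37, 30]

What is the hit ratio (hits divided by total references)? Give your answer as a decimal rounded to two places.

76: fault, frames (76)
22: fault, frames (76 22)
76: hit
24: fault, frames (76 22 24)
42: fault, evict 76, frames (22 24 42)
24: hit
30: fault, evict 22, frames (24 42 30)
22: fault, evict 24, frames (42 30 22)
37: fault, evict 42, frames (30 22 37)
30: hit
Hits: 3 of 10 references → 3/10 = 0.3000.

0.30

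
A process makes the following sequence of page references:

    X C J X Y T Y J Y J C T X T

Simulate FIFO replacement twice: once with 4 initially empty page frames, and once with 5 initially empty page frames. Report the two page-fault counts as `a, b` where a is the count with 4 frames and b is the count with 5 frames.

4 frames: F F F . F F . . . . . . F . → 6 faults.
5 frames: F F F . F F . . . . . . . . → 5 faults.
5 < 6: adding a frame reduced faults, as is typical.

6, 5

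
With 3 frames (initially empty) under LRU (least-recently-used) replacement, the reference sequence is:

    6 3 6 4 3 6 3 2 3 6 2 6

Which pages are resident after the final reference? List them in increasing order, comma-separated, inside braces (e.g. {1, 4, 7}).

{2, 3, 6}

6 -> fault, frames [6]
3 -> fault, frames [6, 3]
6 -> hit
4 -> fault, frames [3, 6, 4]
3 -> hit
6 -> hit
3 -> hit
2 -> fault, evict 4, frames [6, 3, 2]
3 -> hit
6 -> hit
2 -> hit
6 -> hit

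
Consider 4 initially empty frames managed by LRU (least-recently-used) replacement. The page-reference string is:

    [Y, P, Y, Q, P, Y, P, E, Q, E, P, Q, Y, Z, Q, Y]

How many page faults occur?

Y -> fault, frames {Y}
P -> fault, frames {Y,P}
Y -> hit
Q -> fault, frames {P,Y,Q}
P -> hit
Y -> hit
P -> hit
E -> fault, frames {Q,Y,P,E}
Q -> hit
E -> hit
P -> hit
Q -> hit
Y -> hit
Z -> fault, evict E, frames {P,Q,Y,Z}
Q -> hit
Y -> hit
Page faults: 5.

5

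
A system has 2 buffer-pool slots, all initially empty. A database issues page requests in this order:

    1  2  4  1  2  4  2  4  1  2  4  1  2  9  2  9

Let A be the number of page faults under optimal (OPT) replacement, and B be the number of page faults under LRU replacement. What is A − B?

Under OPT: F F F . F . . . F . F . F F . . → 8 faults.
Under LRU: F F F F F F . . F F F F F F . . → 12 faults.
A − B = 8 − 12 = -4.

-4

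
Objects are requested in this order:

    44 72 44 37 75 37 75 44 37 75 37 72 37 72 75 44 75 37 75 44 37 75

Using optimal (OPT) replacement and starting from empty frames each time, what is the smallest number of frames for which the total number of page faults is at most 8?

3

f=1: 22 faults
f=2: 12 faults
f=3: 6 faults
f=4: 4 faults
Smallest f with faults ≤ 8 is 3.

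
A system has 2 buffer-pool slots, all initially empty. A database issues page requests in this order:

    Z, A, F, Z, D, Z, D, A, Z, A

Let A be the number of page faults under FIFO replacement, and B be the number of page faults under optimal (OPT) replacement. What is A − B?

Under FIFO: F F F F F . . F F . → 7 faults.
Under OPT: F F F . F . . F . . → 5 faults.
A − B = 7 − 5 = 2.

2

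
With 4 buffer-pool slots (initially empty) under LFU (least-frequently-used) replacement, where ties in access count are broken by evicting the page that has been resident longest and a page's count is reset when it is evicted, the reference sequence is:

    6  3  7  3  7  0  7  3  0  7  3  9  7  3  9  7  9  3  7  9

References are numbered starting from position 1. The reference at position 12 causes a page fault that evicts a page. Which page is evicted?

pos 1: 6 → fault, frames {6}
pos 2: 3 → fault, frames {6,3}
pos 3: 7 → fault, frames {6,3,7}
pos 4: 3 → hit
pos 5: 7 → hit
pos 6: 0 → fault, frames {6,3,7,0}
pos 7: 7 → hit
pos 8: 3 → hit
pos 9: 0 → hit
pos 10: 7 → hit
pos 11: 3 → hit
pos 12: 9 → fault, evict 6, frames {3,7,0,9}
At position 12, page 6 is evicted.

6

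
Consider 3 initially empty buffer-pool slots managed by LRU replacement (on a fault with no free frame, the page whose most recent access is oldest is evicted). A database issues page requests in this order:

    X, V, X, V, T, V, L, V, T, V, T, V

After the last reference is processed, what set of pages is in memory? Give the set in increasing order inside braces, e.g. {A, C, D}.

{L, T, V}

X -> fault, frames [X]
V -> fault, frames [X, V]
X -> hit
V -> hit
T -> fault, frames [X, V, T]
V -> hit
L -> fault, evict X, frames [T, V, L]
V -> hit
T -> hit
V -> hit
T -> hit
V -> hit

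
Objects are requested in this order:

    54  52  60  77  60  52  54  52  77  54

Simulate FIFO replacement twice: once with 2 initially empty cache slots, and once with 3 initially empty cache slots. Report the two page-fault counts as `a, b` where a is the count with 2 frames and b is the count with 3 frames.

7, 6

2 frames: F F F F . F F . F . → 7 faults.
3 frames: F F F F . . F F . . → 6 faults.
6 < 7: adding a frame reduced faults, as is typical.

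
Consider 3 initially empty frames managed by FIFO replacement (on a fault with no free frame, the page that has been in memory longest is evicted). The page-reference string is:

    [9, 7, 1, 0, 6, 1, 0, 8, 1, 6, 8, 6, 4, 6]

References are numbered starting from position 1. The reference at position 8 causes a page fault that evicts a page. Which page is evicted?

1

pos 1: 9: fault, frames (9)
pos 2: 7: fault, frames (9 7)
pos 3: 1: fault, frames (9 7 1)
pos 4: 0: fault, evict 9, frames (7 1 0)
pos 5: 6: fault, evict 7, frames (1 0 6)
pos 6: 1: hit
pos 7: 0: hit
pos 8: 8: fault, evict 1, frames (0 6 8)
At position 8, page 1 is evicted.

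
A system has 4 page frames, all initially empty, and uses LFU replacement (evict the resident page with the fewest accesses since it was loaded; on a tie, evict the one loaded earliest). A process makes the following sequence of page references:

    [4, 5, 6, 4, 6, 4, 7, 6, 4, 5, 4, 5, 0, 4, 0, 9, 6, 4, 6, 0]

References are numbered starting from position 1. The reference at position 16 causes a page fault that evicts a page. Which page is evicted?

pos 1: 4 → miss, frames (4)
pos 2: 5 → miss, frames (4 5)
pos 3: 6 → miss, frames (4 5 6)
pos 4: 4 → hit
pos 5: 6 → hit
pos 6: 4 → hit
pos 7: 7 → miss, frames (4 5 6 7)
pos 8: 6 → hit
pos 9: 4 → hit
pos 10: 5 → hit
pos 11: 4 → hit
pos 12: 5 → hit
pos 13: 0 → miss, evict 7, frames (4 5 6 0)
pos 14: 4 → hit
pos 15: 0 → hit
pos 16: 9 → miss, evict 0, frames (4 5 6 9)
At position 16, page 0 is evicted.

0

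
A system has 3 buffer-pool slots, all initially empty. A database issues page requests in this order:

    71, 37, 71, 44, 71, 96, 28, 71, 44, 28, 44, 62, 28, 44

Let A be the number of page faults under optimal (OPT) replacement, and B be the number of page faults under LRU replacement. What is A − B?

-1

Under OPT: F F . F . F F . . . . F . . → 6 faults.
Under LRU: F F . F . F F . F . . F . . → 7 faults.
A − B = 6 − 7 = -1.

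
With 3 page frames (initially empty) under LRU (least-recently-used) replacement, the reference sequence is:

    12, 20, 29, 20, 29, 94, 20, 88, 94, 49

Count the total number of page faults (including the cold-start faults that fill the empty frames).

6

12 → fault, frames {12}
20 → fault, frames {12,20}
29 → fault, frames {12,20,29}
20 → hit
29 → hit
94 → fault, evict 12, frames {20,29,94}
20 → hit
88 → fault, evict 29, frames {94,20,88}
94 → hit
49 → fault, evict 20, frames {88,94,49}
Page faults: 6.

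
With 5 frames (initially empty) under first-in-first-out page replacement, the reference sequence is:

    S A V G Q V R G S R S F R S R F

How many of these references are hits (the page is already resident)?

S → miss, frames [S]
A → miss, frames [S, A]
V → miss, frames [S, A, V]
G → miss, frames [S, A, V, G]
Q → miss, frames [S, A, V, G, Q]
V → hit
R → miss, evict S, frames [A, V, G, Q, R]
G → hit
S → miss, evict A, frames [V, G, Q, R, S]
R → hit
S → hit
F → miss, evict V, frames [G, Q, R, S, F]
R → hit
S → hit
R → hit
F → hit
Hits: 8.

8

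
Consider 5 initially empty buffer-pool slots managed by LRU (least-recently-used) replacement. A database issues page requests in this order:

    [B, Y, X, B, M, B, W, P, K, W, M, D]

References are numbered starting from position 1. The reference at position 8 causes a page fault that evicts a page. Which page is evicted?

Y

pos 1: B → fault, frames {B}
pos 2: Y → fault, frames {B,Y}
pos 3: X → fault, frames {B,Y,X}
pos 4: B → hit
pos 5: M → fault, frames {Y,X,B,M}
pos 6: B → hit
pos 7: W → fault, frames {Y,X,M,B,W}
pos 8: P → fault, evict Y, frames {X,M,B,W,P}
At position 8, page Y is evicted.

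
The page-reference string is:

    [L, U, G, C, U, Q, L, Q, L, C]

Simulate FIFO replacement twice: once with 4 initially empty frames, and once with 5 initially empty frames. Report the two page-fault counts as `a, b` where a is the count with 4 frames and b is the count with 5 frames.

4 frames: F F F F . F F . . . → 6 faults.
5 frames: F F F F . F . . . . → 5 faults.
5 < 6: adding a frame reduced faults, as is typical.

6, 5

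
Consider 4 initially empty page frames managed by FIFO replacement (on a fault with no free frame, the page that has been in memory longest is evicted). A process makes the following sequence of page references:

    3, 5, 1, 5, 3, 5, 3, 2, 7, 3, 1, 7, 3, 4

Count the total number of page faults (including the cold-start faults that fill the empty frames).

3 -> miss, frames (3)
5 -> miss, frames (3 5)
1 -> miss, frames (3 5 1)
5 -> hit
3 -> hit
5 -> hit
3 -> hit
2 -> miss, frames (3 5 1 2)
7 -> miss, evict 3, frames (5 1 2 7)
3 -> miss, evict 5, frames (1 2 7 3)
1 -> hit
7 -> hit
3 -> hit
4 -> miss, evict 1, frames (2 7 3 4)
Page faults: 7.

7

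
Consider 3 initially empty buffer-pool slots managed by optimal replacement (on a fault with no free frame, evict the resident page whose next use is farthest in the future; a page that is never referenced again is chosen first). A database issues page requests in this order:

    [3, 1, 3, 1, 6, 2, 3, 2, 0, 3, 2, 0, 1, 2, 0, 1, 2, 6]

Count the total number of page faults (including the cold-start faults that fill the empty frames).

3: miss, frames {3}
1: miss, frames {3,1}
3: hit
1: hit
6: miss, frames {3,1,6}
2: miss, evict 6, frames {3,1,2}
3: hit
2: hit
0: miss, evict 1, frames {3,2,0}
3: hit
2: hit
0: hit
1: miss, evict 3, frames {2,0,1}
2: hit
0: hit
1: hit
2: hit
6: miss, evict 1, frames {2,0,6}
Page faults: 7.

7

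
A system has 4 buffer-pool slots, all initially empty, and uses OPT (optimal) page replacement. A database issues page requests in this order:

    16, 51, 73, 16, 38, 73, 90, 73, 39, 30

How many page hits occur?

16 → miss, frames {16}
51 → miss, frames {16,51}
73 → miss, frames {16,51,73}
16 → hit
38 → miss, frames {16,51,73,38}
73 → hit
90 → miss, evict 38, frames {16,51,73,90}
73 → hit
39 → miss, evict 90, frames {16,51,73,39}
30 → miss, evict 39, frames {16,51,73,30}
Hits: 3.

3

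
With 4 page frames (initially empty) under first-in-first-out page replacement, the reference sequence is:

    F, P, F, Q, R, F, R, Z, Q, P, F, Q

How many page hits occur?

F → miss, frames {F}
P → miss, frames {F,P}
F → hit
Q → miss, frames {F,P,Q}
R → miss, frames {F,P,Q,R}
F → hit
R → hit
Z → miss, evict F, frames {P,Q,R,Z}
Q → hit
P → hit
F → miss, evict P, frames {Q,R,Z,F}
Q → hit
Hits: 6.

6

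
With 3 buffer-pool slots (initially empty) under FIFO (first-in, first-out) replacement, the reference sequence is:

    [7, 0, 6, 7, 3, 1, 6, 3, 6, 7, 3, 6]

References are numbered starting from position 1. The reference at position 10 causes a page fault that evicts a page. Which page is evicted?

pos 1: 7: miss, frames (7)
pos 2: 0: miss, frames (7 0)
pos 3: 6: miss, frames (7 0 6)
pos 4: 7: hit
pos 5: 3: miss, evict 7, frames (0 6 3)
pos 6: 1: miss, evict 0, frames (6 3 1)
pos 7: 6: hit
pos 8: 3: hit
pos 9: 6: hit
pos 10: 7: miss, evict 6, frames (3 1 7)
At position 10, page 6 is evicted.

6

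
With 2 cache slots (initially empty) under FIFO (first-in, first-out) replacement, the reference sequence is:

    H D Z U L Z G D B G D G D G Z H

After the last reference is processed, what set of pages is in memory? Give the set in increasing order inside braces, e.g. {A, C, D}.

{H, Z}

H → miss, frames {H}
D → miss, frames {H,D}
Z → miss, evict H, frames {D,Z}
U → miss, evict D, frames {Z,U}
L → miss, evict Z, frames {U,L}
Z → miss, evict U, frames {L,Z}
G → miss, evict L, frames {Z,G}
D → miss, evict Z, frames {G,D}
B → miss, evict G, frames {D,B}
G → miss, evict D, frames {B,G}
D → miss, evict B, frames {G,D}
G → hit
D → hit
G → hit
Z → miss, evict G, frames {D,Z}
H → miss, evict D, frames {Z,H}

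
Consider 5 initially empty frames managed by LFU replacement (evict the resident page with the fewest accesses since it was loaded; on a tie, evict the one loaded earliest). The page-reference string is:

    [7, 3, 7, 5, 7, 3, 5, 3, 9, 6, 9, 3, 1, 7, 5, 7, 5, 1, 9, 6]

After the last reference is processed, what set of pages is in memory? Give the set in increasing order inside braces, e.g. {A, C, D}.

{3, 5, 6, 7, 9}

7 -> miss, frames [7]
3 -> miss, frames [7, 3]
7 -> hit
5 -> miss, frames [7, 3, 5]
7 -> hit
3 -> hit
5 -> hit
3 -> hit
9 -> miss, frames [7, 3, 5, 9]
6 -> miss, frames [7, 3, 5, 9, 6]
9 -> hit
3 -> hit
1 -> miss, evict 6, frames [7, 3, 5, 9, 1]
7 -> hit
5 -> hit
7 -> hit
5 -> hit
1 -> hit
9 -> hit
6 -> miss, evict 1, frames [7, 3, 5, 9, 6]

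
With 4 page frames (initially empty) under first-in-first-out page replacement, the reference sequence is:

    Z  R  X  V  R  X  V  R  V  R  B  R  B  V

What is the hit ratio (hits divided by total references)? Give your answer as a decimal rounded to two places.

Z → miss, frames {Z}
R → miss, frames {Z,R}
X → miss, frames {Z,R,X}
V → miss, frames {Z,R,X,V}
R → hit
X → hit
V → hit
R → hit
V → hit
R → hit
B → miss, evict Z, frames {R,X,V,B}
R → hit
B → hit
V → hit
Hits: 9 of 14 references → 9/14 = 0.6429.

0.64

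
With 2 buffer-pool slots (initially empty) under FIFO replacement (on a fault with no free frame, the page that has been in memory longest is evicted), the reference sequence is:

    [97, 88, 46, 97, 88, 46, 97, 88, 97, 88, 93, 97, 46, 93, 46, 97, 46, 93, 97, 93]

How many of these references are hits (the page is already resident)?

4

97 → fault, frames [97]
88 → fault, frames [97, 88]
46 → fault, evict 97, frames [88, 46]
97 → fault, evict 88, frames [46, 97]
88 → fault, evict 46, frames [97, 88]
46 → fault, evict 97, frames [88, 46]
97 → fault, evict 88, frames [46, 97]
88 → fault, evict 46, frames [97, 88]
97 → hit
88 → hit
93 → fault, evict 97, frames [88, 93]
97 → fault, evict 88, frames [93, 97]
46 → fault, evict 93, frames [97, 46]
93 → fault, evict 97, frames [46, 93]
46 → hit
97 → fault, evict 46, frames [93, 97]
46 → fault, evict 93, frames [97, 46]
93 → fault, evict 97, frames [46, 93]
97 → fault, evict 46, frames [93, 97]
93 → hit
Hits: 4.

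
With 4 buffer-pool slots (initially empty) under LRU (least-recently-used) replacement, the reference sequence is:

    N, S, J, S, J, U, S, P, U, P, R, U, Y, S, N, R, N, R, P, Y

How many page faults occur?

12

N: fault, frames (N)
S: fault, frames (N S)
J: fault, frames (N S J)
S: hit
J: hit
U: fault, frames (N S J U)
S: hit
P: fault, evict N, frames (J U S P)
U: hit
P: hit
R: fault, evict J, frames (S U P R)
U: hit
Y: fault, evict S, frames (P R U Y)
S: fault, evict P, frames (R U Y S)
N: fault, evict R, frames (U Y S N)
R: fault, evict U, frames (Y S N R)
N: hit
R: hit
P: fault, evict Y, frames (S N R P)
Y: fault, evict S, frames (N R P Y)
Page faults: 12.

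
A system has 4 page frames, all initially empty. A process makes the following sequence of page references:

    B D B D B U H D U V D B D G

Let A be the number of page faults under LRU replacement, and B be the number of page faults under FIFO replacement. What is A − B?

Under LRU: F F . . . F F . . F . F . F → 7 faults.
Under FIFO: F F . . . F F . . F . F F F → 8 faults.
A − B = 7 − 8 = -1.

-1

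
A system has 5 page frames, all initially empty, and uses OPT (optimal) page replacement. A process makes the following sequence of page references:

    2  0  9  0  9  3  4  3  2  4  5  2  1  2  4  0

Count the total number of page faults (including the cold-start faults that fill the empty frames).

2 -> miss, frames (2)
0 -> miss, frames (2 0)
9 -> miss, frames (2 0 9)
0 -> hit
9 -> hit
3 -> miss, frames (2 0 9 3)
4 -> miss, frames (2 0 9 3 4)
3 -> hit
2 -> hit
4 -> hit
5 -> miss, evict 3, frames (2 0 9 4 5)
2 -> hit
1 -> miss, evict 5, frames (2 0 9 4 1)
2 -> hit
4 -> hit
0 -> hit
Page faults: 7.

7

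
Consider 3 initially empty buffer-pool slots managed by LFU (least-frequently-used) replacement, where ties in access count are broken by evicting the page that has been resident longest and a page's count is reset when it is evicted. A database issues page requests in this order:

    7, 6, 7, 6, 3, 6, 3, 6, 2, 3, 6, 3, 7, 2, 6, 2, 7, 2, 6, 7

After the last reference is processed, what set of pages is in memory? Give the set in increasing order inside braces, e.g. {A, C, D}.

7: miss, frames {7}
6: miss, frames {7,6}
7: hit
6: hit
3: miss, frames {7,6,3}
6: hit
3: hit
6: hit
2: miss, evict 7, frames {6,3,2}
3: hit
6: hit
3: hit
7: miss, evict 2, frames {6,3,7}
2: miss, evict 7, frames {6,3,2}
6: hit
2: hit
7: miss, evict 2, frames {6,3,7}
2: miss, evict 7, frames {6,3,2}
6: hit
7: miss, evict 2, frames {6,3,7}

{3, 6, 7}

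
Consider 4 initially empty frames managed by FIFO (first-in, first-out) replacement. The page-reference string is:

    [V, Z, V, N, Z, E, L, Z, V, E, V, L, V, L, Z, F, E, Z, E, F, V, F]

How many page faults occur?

V -> fault, frames {V}
Z -> fault, frames {V,Z}
V -> hit
N -> fault, frames {V,Z,N}
Z -> hit
E -> fault, frames {V,Z,N,E}
L -> fault, evict V, frames {Z,N,E,L}
Z -> hit
V -> fault, evict Z, frames {N,E,L,V}
E -> hit
V -> hit
L -> hit
V -> hit
L -> hit
Z -> fault, evict N, frames {E,L,V,Z}
F -> fault, evict E, frames {L,V,Z,F}
E -> fault, evict L, frames {V,Z,F,E}
Z -> hit
E -> hit
F -> hit
V -> hit
F -> hit
Page faults: 9.

9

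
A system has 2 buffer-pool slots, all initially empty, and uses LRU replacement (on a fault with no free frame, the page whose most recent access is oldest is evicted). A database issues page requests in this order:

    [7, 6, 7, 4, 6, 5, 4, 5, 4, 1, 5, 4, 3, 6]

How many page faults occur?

11

7: miss, frames (7)
6: miss, frames (7 6)
7: hit
4: miss, evict 6, frames (7 4)
6: miss, evict 7, frames (4 6)
5: miss, evict 4, frames (6 5)
4: miss, evict 6, frames (5 4)
5: hit
4: hit
1: miss, evict 5, frames (4 1)
5: miss, evict 4, frames (1 5)
4: miss, evict 1, frames (5 4)
3: miss, evict 5, frames (4 3)
6: miss, evict 4, frames (3 6)
Page faults: 11.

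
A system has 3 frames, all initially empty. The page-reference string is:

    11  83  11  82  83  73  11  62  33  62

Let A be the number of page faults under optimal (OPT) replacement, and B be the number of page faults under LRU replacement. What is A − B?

Under OPT: F F . F . F . F F . → 6 faults.
Under LRU: F F . F . F F F F . → 7 faults.
A − B = 6 − 7 = -1.

-1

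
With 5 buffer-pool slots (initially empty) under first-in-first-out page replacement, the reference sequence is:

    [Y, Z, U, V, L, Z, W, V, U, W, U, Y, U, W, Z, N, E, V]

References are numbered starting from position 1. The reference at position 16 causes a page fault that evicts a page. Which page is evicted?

pos 1: Y: miss, frames {Y}
pos 2: Z: miss, frames {Y,Z}
pos 3: U: miss, frames {Y,Z,U}
pos 4: V: miss, frames {Y,Z,U,V}
pos 5: L: miss, frames {Y,Z,U,V,L}
pos 6: Z: hit
pos 7: W: miss, evict Y, frames {Z,U,V,L,W}
pos 8: V: hit
pos 9: U: hit
pos 10: W: hit
pos 11: U: hit
pos 12: Y: miss, evict Z, frames {U,V,L,W,Y}
pos 13: U: hit
pos 14: W: hit
pos 15: Z: miss, evict U, frames {V,L,W,Y,Z}
pos 16: N: miss, evict V, frames {L,W,Y,Z,N}
At position 16, page V is evicted.

V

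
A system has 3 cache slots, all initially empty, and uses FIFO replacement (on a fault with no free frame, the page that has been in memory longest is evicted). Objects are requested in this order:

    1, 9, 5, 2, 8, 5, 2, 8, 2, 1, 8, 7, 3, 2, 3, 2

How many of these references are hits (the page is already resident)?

1 → miss, frames {1}
9 → miss, frames {1,9}
5 → miss, frames {1,9,5}
2 → miss, evict 1, frames {9,5,2}
8 → miss, evict 9, frames {5,2,8}
5 → hit
2 → hit
8 → hit
2 → hit
1 → miss, evict 5, frames {2,8,1}
8 → hit
7 → miss, evict 2, frames {8,1,7}
3 → miss, evict 8, frames {1,7,3}
2 → miss, evict 1, frames {7,3,2}
3 → hit
2 → hit
Hits: 7.

7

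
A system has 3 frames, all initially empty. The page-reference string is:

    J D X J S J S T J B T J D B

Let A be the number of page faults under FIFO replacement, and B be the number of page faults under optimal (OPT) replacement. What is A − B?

Under FIFO: F F F . F F . F . F . . F . → 8 faults.
Under OPT: F F F . F . . F . F . . F . → 7 faults.
A − B = 8 − 7 = 1.

1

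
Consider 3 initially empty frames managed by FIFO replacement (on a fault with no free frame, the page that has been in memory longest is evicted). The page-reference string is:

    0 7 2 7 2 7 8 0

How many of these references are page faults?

5

0 -> fault, frames (0)
7 -> fault, frames (0 7)
2 -> fault, frames (0 7 2)
7 -> hit
2 -> hit
7 -> hit
8 -> fault, evict 0, frames (7 2 8)
0 -> fault, evict 7, frames (2 8 0)
Page faults: 5.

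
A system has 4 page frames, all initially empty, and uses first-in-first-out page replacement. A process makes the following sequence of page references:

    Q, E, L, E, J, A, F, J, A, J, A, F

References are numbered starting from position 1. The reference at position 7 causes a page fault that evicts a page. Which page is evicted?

pos 1: Q: fault, frames (Q)
pos 2: E: fault, frames (Q E)
pos 3: L: fault, frames (Q E L)
pos 4: E: hit
pos 5: J: fault, frames (Q E L J)
pos 6: A: fault, evict Q, frames (E L J A)
pos 7: F: fault, evict E, frames (L J A F)
At position 7, page E is evicted.

E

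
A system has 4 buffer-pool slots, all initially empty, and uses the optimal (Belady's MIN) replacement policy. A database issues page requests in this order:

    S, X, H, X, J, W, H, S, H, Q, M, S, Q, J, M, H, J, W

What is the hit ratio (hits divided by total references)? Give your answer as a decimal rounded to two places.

S: miss, frames {S}
X: miss, frames {S,X}
H: miss, frames {S,X,H}
X: hit
J: miss, frames {S,X,H,J}
W: miss, evict X, frames {S,H,J,W}
H: hit
S: hit
H: hit
Q: miss, evict W, frames {S,H,J,Q}
M: miss, evict H, frames {S,J,Q,M}
S: hit
Q: hit
J: hit
M: hit
H: miss, evict M, frames {S,J,Q,H}
J: hit
W: miss, evict H, frames {S,J,Q,W}
Hits: 9 of 18 references → 9/18 = 0.5000.

0.50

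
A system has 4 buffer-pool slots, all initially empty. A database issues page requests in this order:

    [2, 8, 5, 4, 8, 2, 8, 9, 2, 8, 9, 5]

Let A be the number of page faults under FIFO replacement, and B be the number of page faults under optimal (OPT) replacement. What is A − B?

3

Under FIFO: F F F F . . . F F F . F → 8 faults.
Under OPT: F F F F . . . F . . . . → 5 faults.
A − B = 8 − 5 = 3.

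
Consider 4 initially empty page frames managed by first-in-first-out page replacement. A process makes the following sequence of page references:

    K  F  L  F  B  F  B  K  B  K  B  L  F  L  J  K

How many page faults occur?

K → fault, frames (K)
F → fault, frames (K F)
L → fault, frames (K F L)
F → hit
B → fault, frames (K F L B)
F → hit
B → hit
K → hit
B → hit
K → hit
B → hit
L → hit
F → hit
L → hit
J → fault, evict K, frames (F L B J)
K → fault, evict F, frames (L B J K)
Page faults: 6.

6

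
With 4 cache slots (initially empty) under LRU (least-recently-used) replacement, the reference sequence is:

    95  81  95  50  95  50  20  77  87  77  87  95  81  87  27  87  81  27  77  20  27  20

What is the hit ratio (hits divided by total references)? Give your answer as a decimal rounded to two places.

95 → fault, frames {95}
81 → fault, frames {95,81}
95 → hit
50 → fault, frames {81,95,50}
95 → hit
50 → hit
20 → fault, frames {81,95,50,20}
77 → fault, evict 81, frames {95,50,20,77}
87 → fault, evict 95, frames {50,20,77,87}
77 → hit
87 → hit
95 → fault, evict 50, frames {20,77,87,95}
81 → fault, evict 20, frames {77,87,95,81}
87 → hit
27 → fault, evict 77, frames {95,81,87,27}
87 → hit
81 → hit
27 → hit
77 → fault, evict 95, frames {87,81,27,77}
20 → fault, evict 87, frames {81,27,77,20}
27 → hit
20 → hit
Hits: 11 of 22 references → 11/22 = 0.5000.

0.50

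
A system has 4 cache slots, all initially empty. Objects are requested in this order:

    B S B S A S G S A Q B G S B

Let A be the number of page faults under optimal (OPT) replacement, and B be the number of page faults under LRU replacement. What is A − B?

-3

Under OPT: F F . . F . F . . F . . . . → 5 faults.
Under LRU: F F . . F . F . . F F F F . → 8 faults.
A − B = 5 − 8 = -3.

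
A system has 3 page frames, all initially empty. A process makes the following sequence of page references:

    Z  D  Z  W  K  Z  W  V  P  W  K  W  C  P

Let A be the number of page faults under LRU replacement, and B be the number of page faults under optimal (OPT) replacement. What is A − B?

2

Under LRU: F F . F F . . F F . F . F F → 9 faults.
Under OPT: F F . F F . . F F . . . F . → 7 faults.
A − B = 9 − 7 = 2.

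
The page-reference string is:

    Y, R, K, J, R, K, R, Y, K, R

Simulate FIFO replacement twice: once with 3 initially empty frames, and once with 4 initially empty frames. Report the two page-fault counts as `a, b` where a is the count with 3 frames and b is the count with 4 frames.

3 frames: F F F F . . . F . F → 6 faults.
4 frames: F F F F . . . . . . → 4 faults.
4 < 6: adding a frame reduced faults, as is typical.

6, 4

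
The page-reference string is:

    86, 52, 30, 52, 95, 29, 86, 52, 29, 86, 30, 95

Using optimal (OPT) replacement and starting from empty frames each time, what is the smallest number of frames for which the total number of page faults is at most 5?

f=1: 12 faults
f=2: 9 faults
f=3: 7 faults
f=4: 6 faults
f=5: 5 faults
Smallest f with faults ≤ 5 is 5.

5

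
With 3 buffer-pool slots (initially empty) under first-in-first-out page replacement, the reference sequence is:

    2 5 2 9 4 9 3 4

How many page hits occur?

2 → miss, frames (2)
5 → miss, frames (2 5)
2 → hit
9 → miss, frames (2 5 9)
4 → miss, evict 2, frames (5 9 4)
9 → hit
3 → miss, evict 5, frames (9 4 3)
4 → hit
Hits: 3.

3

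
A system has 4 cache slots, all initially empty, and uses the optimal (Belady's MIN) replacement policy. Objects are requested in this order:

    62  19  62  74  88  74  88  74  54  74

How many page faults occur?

5

62 → fault, frames {62}
19 → fault, frames {62,19}
62 → hit
74 → fault, frames {62,19,74}
88 → fault, frames {62,19,74,88}
74 → hit
88 → hit
74 → hit
54 → fault, evict 88, frames {62,19,74,54}
74 → hit
Page faults: 5.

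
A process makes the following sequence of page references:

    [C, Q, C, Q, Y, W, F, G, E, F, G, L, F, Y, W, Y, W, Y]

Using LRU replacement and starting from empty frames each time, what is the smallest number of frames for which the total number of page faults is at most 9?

f=1: 18 faults
f=2: 13 faults
f=3: 10 faults
f=4: 10 faults
f=5: 10 faults
f=6: 8 faults
f=7: 8 faults
f=8: 8 faults
Smallest f with faults ≤ 9 is 6.

6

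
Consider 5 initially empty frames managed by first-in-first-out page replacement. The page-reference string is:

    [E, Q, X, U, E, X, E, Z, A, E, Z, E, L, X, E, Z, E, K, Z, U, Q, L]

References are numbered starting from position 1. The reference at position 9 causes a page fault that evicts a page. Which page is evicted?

E

pos 1: E → fault, frames {E}
pos 2: Q → fault, frames {E,Q}
pos 3: X → fault, frames {E,Q,X}
pos 4: U → fault, frames {E,Q,X,U}
pos 5: E → hit
pos 6: X → hit
pos 7: E → hit
pos 8: Z → fault, frames {E,Q,X,U,Z}
pos 9: A → fault, evict E, frames {Q,X,U,Z,A}
At position 9, page E is evicted.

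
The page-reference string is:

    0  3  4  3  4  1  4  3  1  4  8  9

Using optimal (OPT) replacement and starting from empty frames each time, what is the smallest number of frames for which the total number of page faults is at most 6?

3

f=1: 12 faults
f=2: 8 faults
f=3: 6 faults
f=4: 6 faults
f=5: 6 faults
f=6: 6 faults
Smallest f with faults ≤ 6 is 3.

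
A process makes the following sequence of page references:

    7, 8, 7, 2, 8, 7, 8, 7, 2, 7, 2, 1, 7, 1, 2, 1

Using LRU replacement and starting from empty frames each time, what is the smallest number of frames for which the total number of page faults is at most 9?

f=1: 16 faults
f=2: 9 faults
f=3: 4 faults
f=4: 4 faults
Smallest f with faults ≤ 9 is 2.

2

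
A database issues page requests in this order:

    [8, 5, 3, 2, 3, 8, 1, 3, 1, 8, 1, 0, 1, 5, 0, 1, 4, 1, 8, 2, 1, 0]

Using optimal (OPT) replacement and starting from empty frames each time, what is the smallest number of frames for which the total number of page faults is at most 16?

2

f=1: 22 faults
f=2: 14 faults
f=3: 10 faults
f=4: 8 faults
f=5: 7 faults
f=6: 7 faults
f=7: 7 faults
Smallest f with faults ≤ 16 is 2.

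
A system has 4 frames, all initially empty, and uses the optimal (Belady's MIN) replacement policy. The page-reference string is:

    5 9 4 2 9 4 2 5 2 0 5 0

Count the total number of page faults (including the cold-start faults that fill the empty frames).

5 → miss, frames {5}
9 → miss, frames {5,9}
4 → miss, frames {5,9,4}
2 → miss, frames {5,9,4,2}
9 → hit
4 → hit
2 → hit
5 → hit
2 → hit
0 → miss, evict 2, frames {5,9,4,0}
5 → hit
0 → hit
Page faults: 5.

5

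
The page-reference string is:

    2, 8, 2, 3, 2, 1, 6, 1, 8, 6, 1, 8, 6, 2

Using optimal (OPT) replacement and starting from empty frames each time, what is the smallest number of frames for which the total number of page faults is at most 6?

3

f=1: 14 faults
f=2: 9 faults
f=3: 6 faults
f=4: 5 faults
f=5: 5 faults
Smallest f with faults ≤ 6 is 3.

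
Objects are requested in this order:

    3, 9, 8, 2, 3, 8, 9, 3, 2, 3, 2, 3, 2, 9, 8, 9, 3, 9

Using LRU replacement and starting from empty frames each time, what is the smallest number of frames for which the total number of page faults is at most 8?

4

f=1: 18 faults
f=2: 12 faults
f=3: 9 faults
f=4: 4 faults
Smallest f with faults ≤ 8 is 4.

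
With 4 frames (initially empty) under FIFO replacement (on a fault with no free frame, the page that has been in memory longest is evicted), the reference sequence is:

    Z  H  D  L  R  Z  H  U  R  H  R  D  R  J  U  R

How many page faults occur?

11

Z -> miss, frames {Z}
H -> miss, frames {Z,H}
D -> miss, frames {Z,H,D}
L -> miss, frames {Z,H,D,L}
R -> miss, evict Z, frames {H,D,L,R}
Z -> miss, evict H, frames {D,L,R,Z}
H -> miss, evict D, frames {L,R,Z,H}
U -> miss, evict L, frames {R,Z,H,U}
R -> hit
H -> hit
R -> hit
D -> miss, evict R, frames {Z,H,U,D}
R -> miss, evict Z, frames {H,U,D,R}
J -> miss, evict H, frames {U,D,R,J}
U -> hit
R -> hit
Page faults: 11.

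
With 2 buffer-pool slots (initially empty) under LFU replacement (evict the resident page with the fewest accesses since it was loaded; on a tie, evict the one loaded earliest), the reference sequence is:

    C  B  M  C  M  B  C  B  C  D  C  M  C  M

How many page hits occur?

C → fault, frames [C]
B → fault, frames [C, B]
M → fault, evict C, frames [B, M]
C → fault, evict B, frames [M, C]
M → hit
B → fault, evict C, frames [M, B]
C → fault, evict B, frames [M, C]
B → fault, evict C, frames [M, B]
C → fault, evict B, frames [M, C]
D → fault, evict C, frames [M, D]
C → fault, evict D, frames [M, C]
M → hit
C → hit
M → hit
Hits: 4.

4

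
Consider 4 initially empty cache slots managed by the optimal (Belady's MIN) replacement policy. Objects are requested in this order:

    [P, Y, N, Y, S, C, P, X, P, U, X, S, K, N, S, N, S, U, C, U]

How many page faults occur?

P -> miss, frames [P]
Y -> miss, frames [P, Y]
N -> miss, frames [P, Y, N]
Y -> hit
S -> miss, frames [P, Y, N, S]
C -> miss, evict Y, frames [P, N, S, C]
P -> hit
X -> miss, evict C, frames [P, N, S, X]
P -> hit
U -> miss, evict P, frames [N, S, X, U]
X -> hit
S -> hit
K -> miss, evict X, frames [N, S, U, K]
N -> hit
S -> hit
N -> hit
S -> hit
U -> hit
C -> miss, evict K, frames [N, S, U, C]
U -> hit
Page faults: 9.

9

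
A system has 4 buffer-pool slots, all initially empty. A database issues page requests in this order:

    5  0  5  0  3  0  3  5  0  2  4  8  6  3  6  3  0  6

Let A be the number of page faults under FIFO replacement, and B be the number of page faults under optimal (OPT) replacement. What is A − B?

Under FIFO: F F . . F . . . . F F F F F . . F . → 9 faults.
Under OPT: F F . . F . . . . F F F F . . . . . → 7 faults.
A − B = 9 − 7 = 2.

2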